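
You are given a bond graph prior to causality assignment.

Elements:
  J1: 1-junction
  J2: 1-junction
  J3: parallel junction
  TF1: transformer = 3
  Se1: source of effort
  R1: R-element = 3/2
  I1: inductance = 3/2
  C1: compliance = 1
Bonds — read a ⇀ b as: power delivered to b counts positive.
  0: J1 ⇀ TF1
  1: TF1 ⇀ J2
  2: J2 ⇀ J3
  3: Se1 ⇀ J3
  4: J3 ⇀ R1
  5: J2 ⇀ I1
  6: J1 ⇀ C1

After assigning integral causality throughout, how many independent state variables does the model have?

2  (C1, I1 all integral)

b3 stroke at J3  (Se1: effort source, stroke at far end)
b2 stroke at J2  (J3 effort already set via bond 3)
b4 stroke at R1  (J3 effort already set via bond 3)
b5 stroke at I1  (I1: I, integral causality)
b1 stroke at J2  (1-jn J2 has f-setter on 5)
b0 stroke at TF1  (TF TF1: opposite of bond 1)
b6 stroke at J1  (J1: bond 0 brought flow, rest push out)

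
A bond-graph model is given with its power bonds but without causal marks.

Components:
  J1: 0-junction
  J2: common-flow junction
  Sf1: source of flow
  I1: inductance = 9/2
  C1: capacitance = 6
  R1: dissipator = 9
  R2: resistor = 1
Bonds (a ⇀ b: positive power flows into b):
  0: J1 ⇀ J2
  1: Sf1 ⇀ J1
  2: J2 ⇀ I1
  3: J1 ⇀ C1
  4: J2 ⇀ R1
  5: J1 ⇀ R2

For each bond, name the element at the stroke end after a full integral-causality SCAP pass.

β1 →Sf1  (Sf1 (Sf) sets flow on bond)
β2 →I1  (prefer integral on I1)
β0 →J2  (1-jn J2 has f-setter on 2)
β4 →J2  (common-f at J2 fixed by 2)
β3 →J1  (C1: C, integral causality)
β5 →R2  (J1 effort already set via bond 3)

bond 0 |J2
bond 1 |Sf1
bond 2 |I1
bond 3 |J1
bond 4 |J2
bond 5 |R2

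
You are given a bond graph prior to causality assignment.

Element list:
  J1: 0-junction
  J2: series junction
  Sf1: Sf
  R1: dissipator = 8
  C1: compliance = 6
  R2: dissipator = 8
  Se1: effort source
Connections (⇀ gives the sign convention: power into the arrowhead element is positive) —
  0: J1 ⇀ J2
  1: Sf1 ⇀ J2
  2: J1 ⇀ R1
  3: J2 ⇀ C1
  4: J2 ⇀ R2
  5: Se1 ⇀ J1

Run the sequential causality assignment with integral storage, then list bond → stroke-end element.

b1 |Sf1  (source Sf1 imposes f)
b5 |J1  (Se1: effort source, stroke at far end)
b0 |J2  (J1: bond 5 brought effort, rest push out)
b2 |R1  (common-e at J1 fixed by 5)
b3 |J2  (common-f at J2 fixed by 1)
b4 |J2  (J2: bond 1 brought flow, rest push out)

b0 →J2
b1 →Sf1
b2 →R1
b3 →J2
b4 →J2
b5 →J1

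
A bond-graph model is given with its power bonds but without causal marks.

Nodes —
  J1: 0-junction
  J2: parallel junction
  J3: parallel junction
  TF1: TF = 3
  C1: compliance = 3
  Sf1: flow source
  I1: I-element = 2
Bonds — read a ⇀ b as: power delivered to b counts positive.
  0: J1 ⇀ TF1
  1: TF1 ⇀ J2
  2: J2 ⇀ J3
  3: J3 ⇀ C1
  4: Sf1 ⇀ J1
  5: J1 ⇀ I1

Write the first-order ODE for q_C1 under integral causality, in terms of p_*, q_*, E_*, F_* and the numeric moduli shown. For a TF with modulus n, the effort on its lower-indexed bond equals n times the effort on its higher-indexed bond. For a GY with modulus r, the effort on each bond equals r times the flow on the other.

β4 stroke at Sf1  (Sf1: flow source, stroke at near end)
β3 stroke at J3  (C1 integral (e out))
β2 stroke at J2  (J3: bond 3 brought effort, rest push out)
β1 stroke at TF1  (J2 effort already set via bond 2)
β0 stroke at J1  (through TF1, causality passes straight; one stroke at TF1)
β5 stroke at I1  (J1: bond 0 brought effort, rest push out)

dq_C1/dt = 3*F_Sf1 - 3*p_I1/2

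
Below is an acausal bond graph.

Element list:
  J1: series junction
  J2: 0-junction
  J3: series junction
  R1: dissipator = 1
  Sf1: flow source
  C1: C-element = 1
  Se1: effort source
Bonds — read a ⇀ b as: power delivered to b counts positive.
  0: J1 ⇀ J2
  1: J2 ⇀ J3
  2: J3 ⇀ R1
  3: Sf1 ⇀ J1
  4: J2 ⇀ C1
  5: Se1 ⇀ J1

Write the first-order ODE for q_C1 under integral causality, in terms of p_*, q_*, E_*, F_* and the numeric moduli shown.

β3 |Sf1  (Sf1 fixes flow; stroke at Sf1)
β5 |J1  (Se1 (Se) sets effort on bond)
β0 |J1  (1-jn J1 has f-setter on 3)
β4 |J2  (prefer integral on C1)
β1 |J3  (J2 effort already set via bond 4)
β2 |R1  (J3 needs exactly one f-in)

dq_C1/dt = F_Sf1 - q_C1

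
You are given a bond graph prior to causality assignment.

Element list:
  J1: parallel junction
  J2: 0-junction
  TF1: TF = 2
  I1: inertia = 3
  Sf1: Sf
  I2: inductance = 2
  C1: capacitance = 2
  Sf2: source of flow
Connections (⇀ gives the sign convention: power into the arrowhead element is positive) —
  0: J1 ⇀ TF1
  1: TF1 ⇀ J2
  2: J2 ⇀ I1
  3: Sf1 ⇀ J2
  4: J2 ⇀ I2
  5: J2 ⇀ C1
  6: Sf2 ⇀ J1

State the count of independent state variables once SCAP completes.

bond 3 stroke at Sf1  (Sf1: flow source, stroke at near end)
bond 6 stroke at Sf2  (Sf2 fixes flow; stroke at Sf2)
bond 0 stroke at J1  (only one effort-in slot at J1)
bond 1 stroke at TF1  (through TF1, causality passes straight; one stroke at TF1)
bond 2 stroke at I1  (I1 integral (f out))
bond 4 stroke at I2  (I2 integral (f out))
bond 5 stroke at J2  (J2: last free bond brings effort in)

3  (C1, I1, I2 all integral)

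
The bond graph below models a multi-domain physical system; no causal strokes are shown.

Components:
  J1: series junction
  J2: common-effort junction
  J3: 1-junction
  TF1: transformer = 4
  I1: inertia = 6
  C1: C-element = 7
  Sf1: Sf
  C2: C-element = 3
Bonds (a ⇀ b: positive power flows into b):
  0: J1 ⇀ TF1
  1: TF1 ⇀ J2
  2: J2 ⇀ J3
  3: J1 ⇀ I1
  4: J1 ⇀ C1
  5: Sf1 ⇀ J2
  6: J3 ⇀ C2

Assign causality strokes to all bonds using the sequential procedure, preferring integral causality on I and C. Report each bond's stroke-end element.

#5 →Sf1  (source Sf1 imposes f)
#3 →I1  (I1 outputs flow p/I1)
#0 →J1  (common-f at J1 fixed by 3)
#4 →J1  (common-f at J1 fixed by 3)
#1 →TF1  (TF1 one-in-one-out from 0)
#2 →J2  (only one effort-in slot at J2)
#6 →J3  (common-f at J3 fixed by 2)

β0 |J1
β1 |TF1
β2 |J2
β3 |I1
β4 |J1
β5 |Sf1
β6 |J3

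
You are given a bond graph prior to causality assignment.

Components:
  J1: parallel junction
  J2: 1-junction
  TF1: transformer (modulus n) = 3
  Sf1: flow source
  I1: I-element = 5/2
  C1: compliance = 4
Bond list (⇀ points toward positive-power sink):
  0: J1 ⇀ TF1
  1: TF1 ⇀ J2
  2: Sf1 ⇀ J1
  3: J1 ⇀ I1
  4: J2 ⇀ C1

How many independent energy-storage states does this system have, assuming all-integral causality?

2  (C1, I1 all integral)

#2 stroke→Sf1  (Sf1 fixes flow; stroke at Sf1)
#3 stroke→I1  (I1: I, integral causality)
#0 stroke→J1  (closing 0-jn rule on J1)
#1 stroke→TF1  (TF1 one-in-one-out from 0)
#4 stroke→J2  (J2: bond 1 brought flow, rest push out)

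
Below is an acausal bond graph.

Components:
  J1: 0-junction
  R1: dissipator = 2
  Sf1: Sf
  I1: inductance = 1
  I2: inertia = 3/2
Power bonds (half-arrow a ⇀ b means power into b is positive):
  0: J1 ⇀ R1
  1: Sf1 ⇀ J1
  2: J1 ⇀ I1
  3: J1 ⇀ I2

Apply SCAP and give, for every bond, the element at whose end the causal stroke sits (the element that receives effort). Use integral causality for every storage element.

bond 1 stroke→Sf1  (Sf1 fixes flow; stroke at Sf1)
bond 2 stroke→I1  (I1 outputs flow p/I1)
bond 3 stroke→I2  (prefer integral on I2)
bond 0 stroke→J1  (only one effort-in slot at J1)

bond 0 stroke→J1
bond 1 stroke→Sf1
bond 2 stroke→I1
bond 3 stroke→I2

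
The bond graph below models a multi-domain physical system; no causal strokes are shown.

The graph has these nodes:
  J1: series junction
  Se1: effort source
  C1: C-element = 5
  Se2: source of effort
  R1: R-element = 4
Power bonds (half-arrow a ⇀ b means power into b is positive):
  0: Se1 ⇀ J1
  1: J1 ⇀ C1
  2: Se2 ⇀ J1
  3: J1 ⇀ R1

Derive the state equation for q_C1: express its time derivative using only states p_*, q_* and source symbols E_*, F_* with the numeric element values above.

dq_C1/dt = E_Se1/4 + E_Se2/4 - q_C1/20

bond 0 →J1  (Se1: effort source, stroke at far end)
bond 2 →J1  (Se2 (Se) sets effort on bond)
bond 1 →J1  (prefer integral on C1)
bond 3 →R1  (J1 needs exactly one f-in)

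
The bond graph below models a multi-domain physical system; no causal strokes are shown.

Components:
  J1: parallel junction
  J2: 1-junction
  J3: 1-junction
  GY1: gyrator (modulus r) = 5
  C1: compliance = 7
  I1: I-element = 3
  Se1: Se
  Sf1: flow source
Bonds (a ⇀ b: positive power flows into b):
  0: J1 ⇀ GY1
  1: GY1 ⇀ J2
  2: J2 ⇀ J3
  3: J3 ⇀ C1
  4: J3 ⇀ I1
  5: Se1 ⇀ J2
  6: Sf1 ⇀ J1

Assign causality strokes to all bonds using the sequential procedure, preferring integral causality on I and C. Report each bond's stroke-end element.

bond 5 stroke at J2  (Se1 fixes effort; stroke away)
bond 6 stroke at Sf1  (Sf1 fixes flow; stroke at Sf1)
bond 0 stroke at J1  (only one effort-in slot at J1)
bond 1 stroke at J2  (GY1 both-in/both-out from 0)
bond 2 stroke at J3  (only one flow-in slot at J2)
bond 3 stroke at J3  (prefer integral on C1)
bond 4 stroke at I1  (only one flow-in slot at J3)

bond 0 →J1
bond 1 →J2
bond 2 →J3
bond 3 →J3
bond 4 →I1
bond 5 →J2
bond 6 →Sf1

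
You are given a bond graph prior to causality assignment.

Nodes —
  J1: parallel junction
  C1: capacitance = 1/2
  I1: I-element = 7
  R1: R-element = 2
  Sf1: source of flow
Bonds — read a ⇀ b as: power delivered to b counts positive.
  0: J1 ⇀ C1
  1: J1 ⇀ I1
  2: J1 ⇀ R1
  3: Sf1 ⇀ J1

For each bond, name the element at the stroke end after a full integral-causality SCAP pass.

β0 →J1
β1 →I1
β2 →R1
β3 →Sf1

b3 stroke at Sf1  (source Sf1 imposes f)
b0 stroke at J1  (C1 outputs effort q/C1)
b1 stroke at I1  (common-e at J1 fixed by 0)
b2 stroke at R1  (common-e at J1 fixed by 0)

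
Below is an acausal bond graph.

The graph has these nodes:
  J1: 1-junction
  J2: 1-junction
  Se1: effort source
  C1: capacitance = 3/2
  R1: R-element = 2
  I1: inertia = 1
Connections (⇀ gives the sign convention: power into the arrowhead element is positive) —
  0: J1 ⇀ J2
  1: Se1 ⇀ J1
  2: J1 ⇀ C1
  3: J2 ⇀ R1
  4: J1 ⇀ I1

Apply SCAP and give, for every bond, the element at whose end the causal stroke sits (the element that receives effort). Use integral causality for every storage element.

β1 →J1  (Se1 (Se) sets effort on bond)
β2 →J1  (C1: C, integral causality)
β4 →I1  (I1 integral (f out))
β0 →J1  (J1 flow already set via bond 4)
β3 →J2  (1-jn J2 has f-setter on 0)

#0 stroke at J1
#1 stroke at J1
#2 stroke at J1
#3 stroke at J2
#4 stroke at I1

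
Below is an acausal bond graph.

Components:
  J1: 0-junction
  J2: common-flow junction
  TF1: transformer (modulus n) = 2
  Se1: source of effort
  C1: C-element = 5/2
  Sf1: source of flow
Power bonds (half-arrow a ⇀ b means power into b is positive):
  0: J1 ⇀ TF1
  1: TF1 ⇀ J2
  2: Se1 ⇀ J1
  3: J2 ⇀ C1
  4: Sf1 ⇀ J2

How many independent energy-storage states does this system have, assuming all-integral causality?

β2 stroke at J1  (source Se1 imposes e)
β4 stroke at Sf1  (Sf1 (Sf) sets flow on bond)
β0 stroke at TF1  (0-jn J1 has e-setter on 2)
β1 stroke at J2  (common-f at J2 fixed by 4)
β3 stroke at J2  (common-f at J2 fixed by 4)

1  (C1 all integral)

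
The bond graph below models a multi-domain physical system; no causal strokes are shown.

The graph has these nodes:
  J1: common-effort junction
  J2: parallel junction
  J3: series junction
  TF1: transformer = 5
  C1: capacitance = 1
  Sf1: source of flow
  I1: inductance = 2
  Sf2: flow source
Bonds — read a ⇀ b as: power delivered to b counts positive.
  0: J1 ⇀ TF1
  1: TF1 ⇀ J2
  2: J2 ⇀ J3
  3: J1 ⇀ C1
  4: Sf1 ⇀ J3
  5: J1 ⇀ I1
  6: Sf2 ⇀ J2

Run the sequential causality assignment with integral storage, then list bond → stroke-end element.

β0 stroke at TF1
β1 stroke at J2
β2 stroke at J3
β3 stroke at J1
β4 stroke at Sf1
β5 stroke at I1
β6 stroke at Sf2

b4 stroke→Sf1  (source Sf1 imposes f)
b6 stroke→Sf2  (Sf2: flow source, stroke at near end)
b2 stroke→J3  (J3: bond 4 brought flow, rest push out)
b1 stroke→J2  (only one effort-in slot at J2)
b0 stroke→TF1  (TF1 one-in-one-out from 1)
b3 stroke→J1  (C1: C, integral causality)
b5 stroke→I1  (J1: bond 3 brought effort, rest push out)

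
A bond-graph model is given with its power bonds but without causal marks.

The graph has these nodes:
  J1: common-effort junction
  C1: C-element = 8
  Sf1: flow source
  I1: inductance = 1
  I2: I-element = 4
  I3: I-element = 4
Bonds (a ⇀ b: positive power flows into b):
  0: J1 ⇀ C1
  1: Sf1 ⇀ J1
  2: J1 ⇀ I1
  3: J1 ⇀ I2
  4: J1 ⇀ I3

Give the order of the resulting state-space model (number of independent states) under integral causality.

4  (C1, I1, I2, I3 all integral)

β1 |Sf1  (Sf1 fixes flow; stroke at Sf1)
β0 |J1  (C1: C, integral causality)
β2 |I1  (common-e at J1 fixed by 0)
β3 |I2  (0-jn J1 has e-setter on 0)
β4 |I3  (0-jn J1 has e-setter on 0)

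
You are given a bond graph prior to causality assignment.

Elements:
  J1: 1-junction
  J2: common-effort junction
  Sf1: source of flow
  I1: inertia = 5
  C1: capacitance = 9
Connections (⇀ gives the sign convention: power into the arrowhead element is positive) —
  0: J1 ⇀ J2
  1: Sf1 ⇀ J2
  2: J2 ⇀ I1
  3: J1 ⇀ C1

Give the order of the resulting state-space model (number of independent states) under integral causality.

2  (C1, I1 all integral)

β1 →Sf1  (Sf1 (Sf) sets flow on bond)
β2 →I1  (I1 integral (f out))
β0 →J2  (only one effort-in slot at J2)
β3 →J1  (J1: bond 0 brought flow, rest push out)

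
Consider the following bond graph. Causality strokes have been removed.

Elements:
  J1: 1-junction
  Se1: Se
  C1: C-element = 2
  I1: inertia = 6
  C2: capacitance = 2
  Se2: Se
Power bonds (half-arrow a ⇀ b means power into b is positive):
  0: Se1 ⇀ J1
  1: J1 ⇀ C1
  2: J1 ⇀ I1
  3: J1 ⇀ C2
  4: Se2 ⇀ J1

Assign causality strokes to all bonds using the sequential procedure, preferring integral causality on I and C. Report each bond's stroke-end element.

#0 |J1
#1 |J1
#2 |I1
#3 |J1
#4 |J1

β0 stroke at J1  (Se1 fixes effort; stroke away)
β4 stroke at J1  (Se2: effort source, stroke at far end)
β1 stroke at J1  (C1 outputs effort q/C1)
β2 stroke at I1  (I1 outputs flow p/I1)
β3 stroke at J1  (J1: bond 2 brought flow, rest push out)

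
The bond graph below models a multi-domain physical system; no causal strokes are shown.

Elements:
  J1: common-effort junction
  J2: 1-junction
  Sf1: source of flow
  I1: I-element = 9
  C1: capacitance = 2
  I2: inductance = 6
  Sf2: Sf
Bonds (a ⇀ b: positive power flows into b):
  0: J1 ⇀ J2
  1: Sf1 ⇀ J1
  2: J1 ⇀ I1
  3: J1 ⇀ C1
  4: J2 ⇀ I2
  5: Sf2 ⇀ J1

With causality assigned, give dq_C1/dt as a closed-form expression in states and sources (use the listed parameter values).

β1 stroke→Sf1  (Sf1: flow source, stroke at near end)
β5 stroke→Sf2  (Sf2 (Sf) sets flow on bond)
β2 stroke→I1  (I1: I, integral causality)
β3 stroke→J1  (C1 outputs effort q/C1)
β0 stroke→J2  (common-e at J1 fixed by 3)
β4 stroke→I2  (closing 1-jn rule on J2)

dq_C1/dt = F_Sf1 + F_Sf2 - p_I1/9 - p_I2/6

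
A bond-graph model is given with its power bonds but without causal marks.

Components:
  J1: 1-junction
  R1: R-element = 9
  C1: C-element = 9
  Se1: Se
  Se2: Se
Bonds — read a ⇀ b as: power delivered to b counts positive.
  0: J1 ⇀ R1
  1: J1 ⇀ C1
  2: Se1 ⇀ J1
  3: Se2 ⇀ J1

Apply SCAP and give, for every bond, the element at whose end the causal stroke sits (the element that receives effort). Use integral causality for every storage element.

β0 stroke→R1
β1 stroke→J1
β2 stroke→J1
β3 stroke→J1

β2 →J1  (Se1 fixes effort; stroke away)
β3 →J1  (Se2: effort source, stroke at far end)
β1 →J1  (prefer integral on C1)
β0 →R1  (J1: last free bond brings flow in)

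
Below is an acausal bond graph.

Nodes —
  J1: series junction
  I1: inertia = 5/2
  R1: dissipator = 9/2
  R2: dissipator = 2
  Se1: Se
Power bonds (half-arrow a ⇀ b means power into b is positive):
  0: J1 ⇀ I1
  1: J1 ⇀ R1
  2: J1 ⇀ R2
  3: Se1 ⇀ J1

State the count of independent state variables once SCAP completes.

1  (I1 all integral)

b3 stroke at J1  (Se1: effort source, stroke at far end)
b0 stroke at I1  (I1 outputs flow p/I1)
b1 stroke at J1  (1-jn J1 has f-setter on 0)
b2 stroke at J1  (J1: bond 0 brought flow, rest push out)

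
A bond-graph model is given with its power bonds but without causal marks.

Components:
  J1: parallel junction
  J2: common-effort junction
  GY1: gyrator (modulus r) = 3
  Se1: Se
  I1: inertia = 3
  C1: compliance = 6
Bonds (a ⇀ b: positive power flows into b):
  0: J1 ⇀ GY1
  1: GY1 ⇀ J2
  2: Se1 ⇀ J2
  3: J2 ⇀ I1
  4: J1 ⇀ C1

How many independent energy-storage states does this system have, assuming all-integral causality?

b2 stroke at J2  (Se1 (Se) sets effort on bond)
b1 stroke at GY1  (J2 effort already set via bond 2)
b3 stroke at I1  (0-jn J2 has e-setter on 2)
b0 stroke at GY1  (GY1 both-in/both-out from 1)
b4 stroke at J1  (only one effort-in slot at J1)

2  (C1, I1 all integral)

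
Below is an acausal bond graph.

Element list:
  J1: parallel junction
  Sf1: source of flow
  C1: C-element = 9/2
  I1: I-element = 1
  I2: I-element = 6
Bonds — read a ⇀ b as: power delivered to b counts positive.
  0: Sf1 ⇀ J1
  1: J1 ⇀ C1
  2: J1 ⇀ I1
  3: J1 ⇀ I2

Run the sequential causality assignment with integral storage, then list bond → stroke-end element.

β0 stroke at Sf1
β1 stroke at J1
β2 stroke at I1
β3 stroke at I2

bond 0 |Sf1  (Sf1 (Sf) sets flow on bond)
bond 1 |J1  (C1 outputs effort q/C1)
bond 2 |I1  (0-jn J1 has e-setter on 1)
bond 3 |I2  (0-jn J1 has e-setter on 1)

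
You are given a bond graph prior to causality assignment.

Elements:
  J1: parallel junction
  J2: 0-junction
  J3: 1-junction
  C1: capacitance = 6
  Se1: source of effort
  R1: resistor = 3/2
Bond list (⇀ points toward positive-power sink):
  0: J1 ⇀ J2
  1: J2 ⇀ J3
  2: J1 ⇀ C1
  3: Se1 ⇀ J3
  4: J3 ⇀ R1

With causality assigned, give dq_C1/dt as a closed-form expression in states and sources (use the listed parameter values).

dq_C1/dt = -2*E_Se1/3 - q_C1/9

bond 3 stroke at J3  (Se1 (Se) sets effort on bond)
bond 2 stroke at J1  (C1 integral (e out))
bond 0 stroke at J2  (J1: bond 2 brought effort, rest push out)
bond 1 stroke at J3  (0-jn J2 has e-setter on 0)
bond 4 stroke at R1  (J3: last free bond brings flow in)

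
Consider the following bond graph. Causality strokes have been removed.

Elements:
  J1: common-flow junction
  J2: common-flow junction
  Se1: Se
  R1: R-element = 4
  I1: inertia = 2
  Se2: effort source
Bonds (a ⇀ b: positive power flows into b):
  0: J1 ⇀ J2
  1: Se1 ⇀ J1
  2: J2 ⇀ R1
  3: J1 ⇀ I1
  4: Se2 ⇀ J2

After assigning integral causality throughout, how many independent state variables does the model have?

β1 stroke at J1  (Se1 fixes effort; stroke away)
β4 stroke at J2  (Se2: effort source, stroke at far end)
β3 stroke at I1  (I1 outputs flow p/I1)
β0 stroke at J1  (J1 flow already set via bond 3)
β2 stroke at J2  (J2: bond 0 brought flow, rest push out)

1  (I1 all integral)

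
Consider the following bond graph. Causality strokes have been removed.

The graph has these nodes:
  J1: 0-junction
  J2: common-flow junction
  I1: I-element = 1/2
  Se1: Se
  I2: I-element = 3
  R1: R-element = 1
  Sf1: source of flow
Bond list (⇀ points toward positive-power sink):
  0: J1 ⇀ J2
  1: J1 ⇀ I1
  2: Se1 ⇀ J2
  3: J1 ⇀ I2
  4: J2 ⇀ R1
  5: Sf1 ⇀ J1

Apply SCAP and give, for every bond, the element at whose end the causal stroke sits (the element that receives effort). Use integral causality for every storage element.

β0 stroke→J1
β1 stroke→I1
β2 stroke→J2
β3 stroke→I2
β4 stroke→J2
β5 stroke→Sf1

bond 2 →J2  (Se1: effort source, stroke at far end)
bond 5 →Sf1  (source Sf1 imposes f)
bond 1 →I1  (prefer integral on I1)
bond 3 →I2  (I2 outputs flow p/I2)
bond 0 →J1  (only one effort-in slot at J1)
bond 4 →J2  (J2 flow already set via bond 0)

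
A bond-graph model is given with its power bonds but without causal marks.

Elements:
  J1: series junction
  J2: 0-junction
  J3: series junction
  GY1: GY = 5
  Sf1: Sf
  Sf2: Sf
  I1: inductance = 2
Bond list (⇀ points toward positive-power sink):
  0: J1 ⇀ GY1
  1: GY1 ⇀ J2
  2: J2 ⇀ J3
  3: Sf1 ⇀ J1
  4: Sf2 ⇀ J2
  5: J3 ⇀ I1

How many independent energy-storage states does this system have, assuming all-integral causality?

β3 stroke→Sf1  (Sf1 (Sf) sets flow on bond)
β4 stroke→Sf2  (source Sf2 imposes f)
β0 stroke→J1  (1-jn J1 has f-setter on 3)
β1 stroke→J2  (GY1: gyrator matches bond 0)
β2 stroke→J3  (common-e at J2 fixed by 1)
β5 stroke→I1  (closing 1-jn rule on J3)

1  (I1 all integral)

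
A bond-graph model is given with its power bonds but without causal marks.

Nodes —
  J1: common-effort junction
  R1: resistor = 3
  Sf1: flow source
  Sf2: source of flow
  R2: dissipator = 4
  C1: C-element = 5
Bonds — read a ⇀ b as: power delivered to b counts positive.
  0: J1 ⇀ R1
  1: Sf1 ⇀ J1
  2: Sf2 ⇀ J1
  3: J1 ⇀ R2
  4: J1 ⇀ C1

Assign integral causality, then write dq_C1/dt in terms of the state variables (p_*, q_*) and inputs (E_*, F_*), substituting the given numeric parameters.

dq_C1/dt = F_Sf1 + F_Sf2 - 7*q_C1/60

bond 1 →Sf1  (source Sf1 imposes f)
bond 2 →Sf2  (Sf2 fixes flow; stroke at Sf2)
bond 4 →J1  (C1 outputs effort q/C1)
bond 0 →R1  (0-jn J1 has e-setter on 4)
bond 3 →R2  (0-jn J1 has e-setter on 4)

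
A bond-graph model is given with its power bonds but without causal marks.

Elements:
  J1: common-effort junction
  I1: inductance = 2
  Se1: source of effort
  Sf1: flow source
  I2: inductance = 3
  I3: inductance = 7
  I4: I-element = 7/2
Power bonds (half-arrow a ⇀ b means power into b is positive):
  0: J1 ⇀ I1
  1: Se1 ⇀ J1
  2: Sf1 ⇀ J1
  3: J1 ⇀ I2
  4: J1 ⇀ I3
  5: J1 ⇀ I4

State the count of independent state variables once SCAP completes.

b1 stroke at J1  (Se1 (Se) sets effort on bond)
b2 stroke at Sf1  (Sf1: flow source, stroke at near end)
b0 stroke at I1  (common-e at J1 fixed by 1)
b3 stroke at I2  (common-e at J1 fixed by 1)
b4 stroke at I3  (common-e at J1 fixed by 1)
b5 stroke at I4  (J1: bond 1 brought effort, rest push out)

4  (I1, I2, I3, I4 all integral)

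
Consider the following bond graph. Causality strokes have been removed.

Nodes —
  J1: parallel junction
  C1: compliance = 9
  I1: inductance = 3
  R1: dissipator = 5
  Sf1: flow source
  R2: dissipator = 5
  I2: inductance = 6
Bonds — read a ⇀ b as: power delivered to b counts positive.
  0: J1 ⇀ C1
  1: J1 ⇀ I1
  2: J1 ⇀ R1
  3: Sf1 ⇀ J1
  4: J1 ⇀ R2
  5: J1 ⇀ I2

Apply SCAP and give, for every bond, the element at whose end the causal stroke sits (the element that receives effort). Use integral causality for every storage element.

b3 →Sf1  (Sf1 (Sf) sets flow on bond)
b0 →J1  (C1 integral (e out))
b1 →I1  (J1 effort already set via bond 0)
b2 →R1  (0-jn J1 has e-setter on 0)
b4 →R2  (J1: bond 0 brought effort, rest push out)
b5 →I2  (0-jn J1 has e-setter on 0)

bond 0 stroke→J1
bond 1 stroke→I1
bond 2 stroke→R1
bond 3 stroke→Sf1
bond 4 stroke→R2
bond 5 stroke→I2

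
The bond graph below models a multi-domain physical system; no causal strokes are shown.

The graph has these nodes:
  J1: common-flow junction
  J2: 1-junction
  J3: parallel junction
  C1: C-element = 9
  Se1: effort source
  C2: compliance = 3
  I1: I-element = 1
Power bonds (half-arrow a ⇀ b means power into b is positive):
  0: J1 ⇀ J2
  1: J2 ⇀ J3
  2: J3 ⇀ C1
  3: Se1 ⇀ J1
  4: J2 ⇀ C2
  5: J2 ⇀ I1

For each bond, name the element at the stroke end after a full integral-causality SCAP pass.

#3 |J1  (source Se1 imposes e)
#0 |J2  (closing 1-jn rule on J1)
#2 |J3  (C1 integral (e out))
#1 |J2  (common-e at J3 fixed by 2)
#4 |J2  (C2 integral (e out))
#5 |I1  (J2 needs exactly one f-in)

b0 →J2
b1 →J2
b2 →J3
b3 →J1
b4 →J2
b5 →I1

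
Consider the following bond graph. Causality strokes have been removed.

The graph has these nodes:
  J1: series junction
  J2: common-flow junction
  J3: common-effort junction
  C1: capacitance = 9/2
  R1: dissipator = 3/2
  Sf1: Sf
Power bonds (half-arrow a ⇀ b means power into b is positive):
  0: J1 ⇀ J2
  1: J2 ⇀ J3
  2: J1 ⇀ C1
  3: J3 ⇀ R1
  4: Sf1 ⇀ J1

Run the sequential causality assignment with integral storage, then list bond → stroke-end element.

β4 →Sf1  (Sf1 (Sf) sets flow on bond)
β0 →J1  (1-jn J1 has f-setter on 4)
β2 →J1  (J1: bond 4 brought flow, rest push out)
β1 →J2  (common-f at J2 fixed by 0)
β3 →J3  (closing 0-jn rule on J3)

b0 stroke→J1
b1 stroke→J2
b2 stroke→J1
b3 stroke→J3
b4 stroke→Sf1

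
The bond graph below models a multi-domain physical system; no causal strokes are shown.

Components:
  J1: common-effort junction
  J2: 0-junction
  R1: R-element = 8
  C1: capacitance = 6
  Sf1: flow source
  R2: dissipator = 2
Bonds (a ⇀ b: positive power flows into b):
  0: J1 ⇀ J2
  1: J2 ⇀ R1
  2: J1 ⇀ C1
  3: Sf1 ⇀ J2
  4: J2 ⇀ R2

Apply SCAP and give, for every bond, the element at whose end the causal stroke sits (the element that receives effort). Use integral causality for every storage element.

b3 stroke→Sf1  (Sf1: flow source, stroke at near end)
b2 stroke→J1  (C1 outputs effort q/C1)
b0 stroke→J2  (J1 effort already set via bond 2)
b1 stroke→R1  (J2: bond 0 brought effort, rest push out)
b4 stroke→R2  (0-jn J2 has e-setter on 0)

#0 →J2
#1 →R1
#2 →J1
#3 →Sf1
#4 →R2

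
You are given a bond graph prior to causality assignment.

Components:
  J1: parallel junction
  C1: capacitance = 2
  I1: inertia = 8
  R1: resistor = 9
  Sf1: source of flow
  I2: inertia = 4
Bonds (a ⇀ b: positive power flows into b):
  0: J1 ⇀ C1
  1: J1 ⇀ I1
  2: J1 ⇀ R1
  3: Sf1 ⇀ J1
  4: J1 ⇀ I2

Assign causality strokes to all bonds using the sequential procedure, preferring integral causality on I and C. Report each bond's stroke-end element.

#0 |J1
#1 |I1
#2 |R1
#3 |Sf1
#4 |I2

bond 3 stroke→Sf1  (source Sf1 imposes f)
bond 0 stroke→J1  (C1 integral (e out))
bond 1 stroke→I1  (J1: bond 0 brought effort, rest push out)
bond 2 stroke→R1  (common-e at J1 fixed by 0)
bond 4 stroke→I2  (J1 effort already set via bond 0)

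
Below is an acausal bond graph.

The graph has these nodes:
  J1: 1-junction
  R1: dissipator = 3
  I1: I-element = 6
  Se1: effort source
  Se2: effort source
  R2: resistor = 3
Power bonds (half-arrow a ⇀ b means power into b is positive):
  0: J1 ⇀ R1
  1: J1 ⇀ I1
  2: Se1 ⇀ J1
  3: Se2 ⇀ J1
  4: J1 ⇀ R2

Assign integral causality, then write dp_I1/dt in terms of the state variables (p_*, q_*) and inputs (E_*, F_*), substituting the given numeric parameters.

β2 →J1  (Se1 fixes effort; stroke away)
β3 →J1  (source Se2 imposes e)
β1 →I1  (prefer integral on I1)
β0 →J1  (J1: bond 1 brought flow, rest push out)
β4 →J1  (J1 flow already set via bond 1)

dp_I1/dt = E_Se1 + E_Se2 - p_I1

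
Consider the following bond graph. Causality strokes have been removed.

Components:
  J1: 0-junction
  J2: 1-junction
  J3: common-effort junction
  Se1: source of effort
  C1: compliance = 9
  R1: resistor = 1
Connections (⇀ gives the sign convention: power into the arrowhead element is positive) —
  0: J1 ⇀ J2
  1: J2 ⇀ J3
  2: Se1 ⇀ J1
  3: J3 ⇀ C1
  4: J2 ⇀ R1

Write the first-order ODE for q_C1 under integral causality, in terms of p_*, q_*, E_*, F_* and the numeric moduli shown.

dq_C1/dt = E_Se1 - q_C1/9

b2 stroke at J1  (Se1 fixes effort; stroke away)
b0 stroke at J2  (J1: bond 2 brought effort, rest push out)
b3 stroke at J3  (C1 outputs effort q/C1)
b1 stroke at J2  (common-e at J3 fixed by 3)
b4 stroke at R1  (only one flow-in slot at J2)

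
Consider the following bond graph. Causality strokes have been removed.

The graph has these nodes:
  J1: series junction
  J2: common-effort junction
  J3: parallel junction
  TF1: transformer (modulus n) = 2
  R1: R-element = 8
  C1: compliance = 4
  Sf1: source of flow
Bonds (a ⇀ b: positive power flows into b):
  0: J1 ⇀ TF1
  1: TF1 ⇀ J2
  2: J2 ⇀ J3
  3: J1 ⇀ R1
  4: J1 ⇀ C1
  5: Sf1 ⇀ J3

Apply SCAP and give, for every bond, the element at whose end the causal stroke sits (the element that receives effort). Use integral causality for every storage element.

#5 →Sf1  (Sf1 (Sf) sets flow on bond)
#2 →J3  (closing 0-jn rule on J3)
#1 →J2  (J2: last free bond brings effort in)
#0 →TF1  (TF TF1: opposite of bond 1)
#3 →J1  (J1 flow already set via bond 0)
#4 →J1  (common-f at J1 fixed by 0)

bond 0 stroke at TF1
bond 1 stroke at J2
bond 2 stroke at J3
bond 3 stroke at J1
bond 4 stroke at J1
bond 5 stroke at Sf1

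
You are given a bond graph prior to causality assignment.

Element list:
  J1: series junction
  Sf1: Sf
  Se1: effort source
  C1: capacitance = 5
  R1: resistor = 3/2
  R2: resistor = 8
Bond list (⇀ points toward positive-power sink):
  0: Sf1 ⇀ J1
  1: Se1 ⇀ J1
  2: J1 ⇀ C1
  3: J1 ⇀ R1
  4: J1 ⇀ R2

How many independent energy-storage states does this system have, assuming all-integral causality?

1  (C1 all integral)

β0 stroke at Sf1  (Sf1: flow source, stroke at near end)
β1 stroke at J1  (source Se1 imposes e)
β2 stroke at J1  (J1 flow already set via bond 0)
β3 stroke at J1  (J1: bond 0 brought flow, rest push out)
β4 stroke at J1  (common-f at J1 fixed by 0)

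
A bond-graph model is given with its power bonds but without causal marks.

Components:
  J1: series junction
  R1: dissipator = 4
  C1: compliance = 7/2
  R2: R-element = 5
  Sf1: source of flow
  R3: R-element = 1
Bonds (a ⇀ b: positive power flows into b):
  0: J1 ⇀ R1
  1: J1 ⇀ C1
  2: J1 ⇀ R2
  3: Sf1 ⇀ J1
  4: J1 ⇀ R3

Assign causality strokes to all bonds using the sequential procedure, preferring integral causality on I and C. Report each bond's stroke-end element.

bond 0 stroke→J1
bond 1 stroke→J1
bond 2 stroke→J1
bond 3 stroke→Sf1
bond 4 stroke→J1

b3 |Sf1  (Sf1 (Sf) sets flow on bond)
b0 |J1  (1-jn J1 has f-setter on 3)
b1 |J1  (common-f at J1 fixed by 3)
b2 |J1  (J1: bond 3 brought flow, rest push out)
b4 |J1  (common-f at J1 fixed by 3)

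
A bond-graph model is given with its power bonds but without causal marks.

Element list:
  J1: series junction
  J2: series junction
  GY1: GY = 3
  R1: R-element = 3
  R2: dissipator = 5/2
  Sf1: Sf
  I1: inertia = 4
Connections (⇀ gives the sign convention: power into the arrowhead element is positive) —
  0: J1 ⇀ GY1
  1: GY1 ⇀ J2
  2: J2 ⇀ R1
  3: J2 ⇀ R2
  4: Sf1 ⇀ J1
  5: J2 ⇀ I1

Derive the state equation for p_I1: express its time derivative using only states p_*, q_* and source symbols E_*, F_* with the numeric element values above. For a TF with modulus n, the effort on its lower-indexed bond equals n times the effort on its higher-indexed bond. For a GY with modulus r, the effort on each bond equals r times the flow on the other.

dp_I1/dt = 3*F_Sf1 - 11*p_I1/8

#4 stroke at Sf1  (source Sf1 imposes f)
#0 stroke at J1  (1-jn J1 has f-setter on 4)
#1 stroke at J2  (through GY1, causality inverts; strokes same side of GY1)
#5 stroke at I1  (I1: I, integral causality)
#2 stroke at J2  (J2 flow already set via bond 5)
#3 stroke at J2  (1-jn J2 has f-setter on 5)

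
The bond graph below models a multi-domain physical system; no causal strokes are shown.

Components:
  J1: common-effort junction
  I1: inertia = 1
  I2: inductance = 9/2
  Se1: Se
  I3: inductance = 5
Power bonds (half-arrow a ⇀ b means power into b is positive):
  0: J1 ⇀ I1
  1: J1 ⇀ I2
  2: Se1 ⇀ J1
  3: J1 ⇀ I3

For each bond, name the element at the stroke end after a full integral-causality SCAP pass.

#0 |I1
#1 |I2
#2 |J1
#3 |I3

#2 →J1  (Se1 fixes effort; stroke away)
#0 →I1  (J1 effort already set via bond 2)
#1 →I2  (J1 effort already set via bond 2)
#3 →I3  (J1: bond 2 brought effort, rest push out)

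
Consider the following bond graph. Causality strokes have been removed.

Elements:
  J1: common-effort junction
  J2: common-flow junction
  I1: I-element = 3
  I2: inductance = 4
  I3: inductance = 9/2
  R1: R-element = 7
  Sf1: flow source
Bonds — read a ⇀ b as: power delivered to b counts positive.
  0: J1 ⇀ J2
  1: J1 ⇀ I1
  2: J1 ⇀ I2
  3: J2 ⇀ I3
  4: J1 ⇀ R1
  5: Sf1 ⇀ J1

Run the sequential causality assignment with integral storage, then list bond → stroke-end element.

b5 |Sf1  (Sf1 (Sf) sets flow on bond)
b1 |I1  (prefer integral on I1)
b2 |I2  (I2 integral (f out))
b3 |I3  (I3 integral (f out))
b0 |J2  (J2: bond 3 brought flow, rest push out)
b4 |J1  (only one effort-in slot at J1)

bond 0 |J2
bond 1 |I1
bond 2 |I2
bond 3 |I3
bond 4 |J1
bond 5 |Sf1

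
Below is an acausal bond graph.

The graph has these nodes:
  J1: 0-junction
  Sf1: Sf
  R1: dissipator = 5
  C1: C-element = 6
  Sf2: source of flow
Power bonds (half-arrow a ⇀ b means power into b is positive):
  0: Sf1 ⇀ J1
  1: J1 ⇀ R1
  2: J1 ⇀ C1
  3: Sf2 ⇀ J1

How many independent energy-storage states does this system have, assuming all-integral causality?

b0 |Sf1  (source Sf1 imposes f)
b3 |Sf2  (Sf2: flow source, stroke at near end)
b2 |J1  (prefer integral on C1)
b1 |R1  (J1: bond 2 brought effort, rest push out)

1  (C1 all integral)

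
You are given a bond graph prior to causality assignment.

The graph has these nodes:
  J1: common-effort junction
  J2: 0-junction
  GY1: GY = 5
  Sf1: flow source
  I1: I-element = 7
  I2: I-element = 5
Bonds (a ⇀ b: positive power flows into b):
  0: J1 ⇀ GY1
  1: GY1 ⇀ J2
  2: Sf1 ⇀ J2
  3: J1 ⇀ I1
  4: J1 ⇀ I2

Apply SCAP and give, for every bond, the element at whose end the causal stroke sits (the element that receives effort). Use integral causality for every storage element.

bond 0 stroke→J1
bond 1 stroke→J2
bond 2 stroke→Sf1
bond 3 stroke→I1
bond 4 stroke→I2

β2 stroke→Sf1  (Sf1 fixes flow; stroke at Sf1)
β1 stroke→J2  (only one effort-in slot at J2)
β0 stroke→J1  (GY1 both-in/both-out from 1)
β3 stroke→I1  (0-jn J1 has e-setter on 0)
β4 stroke→I2  (common-e at J1 fixed by 0)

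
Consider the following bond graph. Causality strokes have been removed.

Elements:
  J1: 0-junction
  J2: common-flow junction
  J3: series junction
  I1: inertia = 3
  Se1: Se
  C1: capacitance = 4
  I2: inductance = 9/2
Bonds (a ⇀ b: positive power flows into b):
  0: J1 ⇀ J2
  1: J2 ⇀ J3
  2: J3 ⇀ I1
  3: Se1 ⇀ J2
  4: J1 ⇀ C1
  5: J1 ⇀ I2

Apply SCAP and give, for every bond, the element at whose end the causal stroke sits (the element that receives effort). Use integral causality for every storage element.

β3 →J2  (Se1 fixes effort; stroke away)
β2 →I1  (prefer integral on I1)
β1 →J3  (J3: bond 2 brought flow, rest push out)
β0 →J2  (1-jn J2 has f-setter on 1)
β4 →J1  (C1: C, integral causality)
β5 →I2  (J1 effort already set via bond 4)

β0 stroke→J2
β1 stroke→J3
β2 stroke→I1
β3 stroke→J2
β4 stroke→J1
β5 stroke→I2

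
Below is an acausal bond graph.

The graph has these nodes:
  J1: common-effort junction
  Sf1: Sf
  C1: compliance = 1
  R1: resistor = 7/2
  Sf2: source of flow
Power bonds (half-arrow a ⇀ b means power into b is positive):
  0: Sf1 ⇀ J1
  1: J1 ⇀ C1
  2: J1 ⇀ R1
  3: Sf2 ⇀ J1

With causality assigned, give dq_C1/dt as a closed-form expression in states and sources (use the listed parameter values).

#0 stroke→Sf1  (Sf1: flow source, stroke at near end)
#3 stroke→Sf2  (Sf2 fixes flow; stroke at Sf2)
#1 stroke→J1  (C1 outputs effort q/C1)
#2 stroke→R1  (0-jn J1 has e-setter on 1)

dq_C1/dt = F_Sf1 + F_Sf2 - 2*q_C1/7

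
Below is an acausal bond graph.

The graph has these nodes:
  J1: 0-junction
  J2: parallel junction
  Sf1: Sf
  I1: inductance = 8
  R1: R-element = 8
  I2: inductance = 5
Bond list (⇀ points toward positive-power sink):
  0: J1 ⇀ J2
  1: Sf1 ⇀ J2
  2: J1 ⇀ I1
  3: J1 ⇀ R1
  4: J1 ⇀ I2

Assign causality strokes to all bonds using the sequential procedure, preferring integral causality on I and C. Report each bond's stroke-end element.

#0 stroke at J2
#1 stroke at Sf1
#2 stroke at I1
#3 stroke at J1
#4 stroke at I2

#1 →Sf1  (source Sf1 imposes f)
#0 →J2  (closing 0-jn rule on J2)
#2 →I1  (I1 integral (f out))
#4 →I2  (prefer integral on I2)
#3 →J1  (only one effort-in slot at J1)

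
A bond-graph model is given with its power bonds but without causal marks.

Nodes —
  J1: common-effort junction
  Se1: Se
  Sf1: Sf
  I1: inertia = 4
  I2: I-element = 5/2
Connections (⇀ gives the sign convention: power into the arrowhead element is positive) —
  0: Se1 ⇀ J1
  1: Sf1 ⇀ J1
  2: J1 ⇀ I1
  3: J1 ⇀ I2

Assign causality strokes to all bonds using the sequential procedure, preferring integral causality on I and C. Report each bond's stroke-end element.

b0 stroke at J1
b1 stroke at Sf1
b2 stroke at I1
b3 stroke at I2

β0 →J1  (Se1: effort source, stroke at far end)
β1 →Sf1  (Sf1: flow source, stroke at near end)
β2 →I1  (J1: bond 0 brought effort, rest push out)
β3 →I2  (J1 effort already set via bond 0)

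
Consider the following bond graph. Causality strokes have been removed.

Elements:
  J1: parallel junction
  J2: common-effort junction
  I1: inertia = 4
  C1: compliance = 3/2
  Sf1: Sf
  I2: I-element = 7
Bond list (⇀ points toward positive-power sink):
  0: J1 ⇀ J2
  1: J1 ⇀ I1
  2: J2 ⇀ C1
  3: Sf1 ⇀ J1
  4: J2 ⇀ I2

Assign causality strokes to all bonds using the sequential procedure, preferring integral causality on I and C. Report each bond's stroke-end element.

#3 |Sf1  (Sf1 fixes flow; stroke at Sf1)
#1 |I1  (I1 integral (f out))
#0 |J1  (only one effort-in slot at J1)
#2 |J2  (C1 outputs effort q/C1)
#4 |I2  (J2 effort already set via bond 2)

bond 0 |J1
bond 1 |I1
bond 2 |J2
bond 3 |Sf1
bond 4 |I2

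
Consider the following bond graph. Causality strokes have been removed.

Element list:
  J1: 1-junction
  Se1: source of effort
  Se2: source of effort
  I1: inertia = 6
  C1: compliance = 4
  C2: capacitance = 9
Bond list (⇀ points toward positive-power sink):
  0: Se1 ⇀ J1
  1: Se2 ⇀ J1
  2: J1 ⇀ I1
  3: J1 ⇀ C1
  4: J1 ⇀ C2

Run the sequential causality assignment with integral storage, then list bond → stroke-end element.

#0 stroke at J1
#1 stroke at J1
#2 stroke at I1
#3 stroke at J1
#4 stroke at J1

#0 stroke→J1  (Se1 fixes effort; stroke away)
#1 stroke→J1  (source Se2 imposes e)
#2 stroke→I1  (I1 integral (f out))
#3 stroke→J1  (common-f at J1 fixed by 2)
#4 stroke→J1  (J1: bond 2 brought flow, rest push out)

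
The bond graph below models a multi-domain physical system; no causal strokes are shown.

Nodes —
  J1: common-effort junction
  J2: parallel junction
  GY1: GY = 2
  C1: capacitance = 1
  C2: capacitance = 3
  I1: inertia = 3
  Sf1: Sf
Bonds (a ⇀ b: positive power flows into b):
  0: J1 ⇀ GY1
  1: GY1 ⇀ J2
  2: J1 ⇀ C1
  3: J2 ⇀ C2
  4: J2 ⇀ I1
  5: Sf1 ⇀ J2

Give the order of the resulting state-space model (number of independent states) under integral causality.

bond 5 |Sf1  (Sf1: flow source, stroke at near end)
bond 2 |J1  (prefer integral on C1)
bond 0 |GY1  (0-jn J1 has e-setter on 2)
bond 1 |GY1  (through GY1, causality inverts; strokes same side of GY1)
bond 3 |J2  (prefer integral on C2)
bond 4 |I1  (0-jn J2 has e-setter on 3)

3  (C1, C2, I1 all integral)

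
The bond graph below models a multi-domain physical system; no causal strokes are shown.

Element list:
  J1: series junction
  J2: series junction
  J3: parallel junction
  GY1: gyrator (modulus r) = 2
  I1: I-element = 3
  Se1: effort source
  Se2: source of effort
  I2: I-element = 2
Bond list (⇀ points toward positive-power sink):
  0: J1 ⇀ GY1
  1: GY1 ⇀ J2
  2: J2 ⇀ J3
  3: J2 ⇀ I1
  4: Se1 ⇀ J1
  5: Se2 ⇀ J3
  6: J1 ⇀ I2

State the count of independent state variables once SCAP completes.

2  (I1, I2 all integral)

bond 4 stroke at J1  (Se1: effort source, stroke at far end)
bond 5 stroke at J3  (source Se2 imposes e)
bond 2 stroke at J2  (J3 effort already set via bond 5)
bond 3 stroke at I1  (I1 outputs flow p/I1)
bond 1 stroke at J2  (1-jn J2 has f-setter on 3)
bond 0 stroke at J1  (GY GY1: same side as bond 1)
bond 6 stroke at I2  (J1: last free bond brings flow in)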